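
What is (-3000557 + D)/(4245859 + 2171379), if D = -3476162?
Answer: -6476719/6417238 ≈ -1.0093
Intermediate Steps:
(-3000557 + D)/(4245859 + 2171379) = (-3000557 - 3476162)/(4245859 + 2171379) = -6476719/6417238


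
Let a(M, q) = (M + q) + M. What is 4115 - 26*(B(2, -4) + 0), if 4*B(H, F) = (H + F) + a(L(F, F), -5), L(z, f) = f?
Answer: 8425/2 ≈ 4212.5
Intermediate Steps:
a(M, q) = q + 2*M
B(H, F) = -5/4 + H/4 + 3*F/4 (B(H, F) = ((H + F) + (-5 + 2*F))/4 = ((F + H) + (-5 + 2*F))/4 = (-5 + H + 3*F)/4 = -5/4 + H/4 + 3*F/4)
4115 - 26*(B(2, -4) + 0) = 4115 - 26*((-5/4 + (1/4)*2 + (3/4)*(-4)) + 0) = 4115 - 26*((-5/4 + 1/2 - 3) + 0) = 4115 - 26*(-15/4 + 0) = 4115 - 26*(-15)/4 = 4115 - 1*(-195/2) = 4115 + 195/2 = 8425/2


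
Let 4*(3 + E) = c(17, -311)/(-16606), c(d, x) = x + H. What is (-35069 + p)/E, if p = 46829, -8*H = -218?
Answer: -3124584960/795953 ≈ -3925.6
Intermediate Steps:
H = 109/4 (H = -⅛*(-218) = 109/4 ≈ 27.250)
c(d, x) = 109/4 + x (c(d, x) = x + 109/4 = 109/4 + x)
E = -795953/265696 (E = -3 + ((109/4 - 311)/(-16606))/4 = -3 + (-1135/4*(-1/16606))/4 = -3 + (¼)*(1135/66424) = -3 + 1135/265696 = -795953/265696 ≈ -2.9957)
(-35069 + p)/E = (-35069 + 46829)/(-795953/265696) = 11760*(-265696/795953) = -3124584960/795953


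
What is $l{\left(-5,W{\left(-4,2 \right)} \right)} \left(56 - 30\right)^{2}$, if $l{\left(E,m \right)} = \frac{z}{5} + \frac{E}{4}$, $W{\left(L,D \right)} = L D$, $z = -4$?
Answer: $- \frac{6929}{5} \approx -1385.8$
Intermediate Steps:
$W{\left(L,D \right)} = D L$
$l{\left(E,m \right)} = - \frac{4}{5} + \frac{E}{4}$
$l{\left(-5,W{\left(-4,2 \right)} \right)} \left(56 - 30\right)^{2} = \left(- \frac{4}{5} + \frac{1}{4} \left(-5\right)\right) \left(56 - 30\right)^{2} = \left(- \frac{4}{5} - \frac{5}{4}\right) 26^{2} = \left(- \frac{41}{20}\right) 676 = - \frac{6929}{5}$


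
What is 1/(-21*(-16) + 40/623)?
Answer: 623/209368 ≈ 0.0029756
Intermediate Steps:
1/(-21*(-16) + 40/623) = 1/(336 + 40*(1/623)) = 1/(336 + 40/623) = 1/(209368/623) = 623/209368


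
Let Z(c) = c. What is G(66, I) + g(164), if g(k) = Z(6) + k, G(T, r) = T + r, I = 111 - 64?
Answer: 283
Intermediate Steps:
I = 47
g(k) = 6 + k
G(66, I) + g(164) = (66 + 47) + (6 + 164) = 113 + 170 = 283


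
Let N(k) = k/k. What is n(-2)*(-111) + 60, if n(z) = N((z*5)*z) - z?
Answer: -273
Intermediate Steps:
N(k) = 1
n(z) = 1 - z
n(-2)*(-111) + 60 = (1 - 1*(-2))*(-111) + 60 = (1 + 2)*(-111) + 60 = 3*(-111) + 60 = -333 + 60 = -273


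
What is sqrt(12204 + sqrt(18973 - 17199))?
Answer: sqrt(12204 + sqrt(1774)) ≈ 110.66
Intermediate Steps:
sqrt(12204 + sqrt(18973 - 17199)) = sqrt(12204 + sqrt(1774))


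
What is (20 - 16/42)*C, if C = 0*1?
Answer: 0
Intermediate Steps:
C = 0
(20 - 16/42)*C = (20 - 16/42)*0 = (20 - 16*1/42)*0 = (20 - 8/21)*0 = (412/21)*0 = 0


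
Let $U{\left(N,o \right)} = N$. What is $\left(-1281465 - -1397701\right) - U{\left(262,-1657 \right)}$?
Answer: $115974$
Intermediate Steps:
$\left(-1281465 - -1397701\right) - U{\left(262,-1657 \right)} = \left(-1281465 - -1397701\right) - 262 = \left(-1281465 + 1397701\right) - 262 = 116236 - 262 = 115974$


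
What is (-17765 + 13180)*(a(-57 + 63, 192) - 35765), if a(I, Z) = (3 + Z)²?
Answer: -10362100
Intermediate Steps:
(-17765 + 13180)*(a(-57 + 63, 192) - 35765) = (-17765 + 13180)*((3 + 192)² - 35765) = -4585*(195² - 35765) = -4585*(38025 - 35765) = -4585*2260 = -10362100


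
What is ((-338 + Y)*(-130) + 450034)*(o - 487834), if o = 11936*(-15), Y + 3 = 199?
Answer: -312426467756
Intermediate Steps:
Y = 196 (Y = -3 + 199 = 196)
o = -179040
((-338 + Y)*(-130) + 450034)*(o - 487834) = ((-338 + 196)*(-130) + 450034)*(-179040 - 487834) = (-142*(-130) + 450034)*(-666874) = (18460 + 450034)*(-666874) = 468494*(-666874) = -312426467756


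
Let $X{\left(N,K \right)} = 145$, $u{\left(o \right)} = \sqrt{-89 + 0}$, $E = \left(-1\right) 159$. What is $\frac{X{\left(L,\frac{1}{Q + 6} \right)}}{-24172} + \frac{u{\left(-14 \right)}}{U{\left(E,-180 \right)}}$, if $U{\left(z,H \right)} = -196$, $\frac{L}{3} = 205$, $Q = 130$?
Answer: $- \frac{145}{24172} - \frac{i \sqrt{89}}{196} \approx -0.0059987 - 0.048133 i$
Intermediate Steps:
$L = 615$ ($L = 3 \cdot 205 = 615$)
$E = -159$
$u{\left(o \right)} = i \sqrt{89}$ ($u{\left(o \right)} = \sqrt{-89} = i \sqrt{89}$)
$\frac{X{\left(L,\frac{1}{Q + 6} \right)}}{-24172} + \frac{u{\left(-14 \right)}}{U{\left(E,-180 \right)}} = \frac{145}{-24172} + \frac{i \sqrt{89}}{-196} = 145 \left(- \frac{1}{24172}\right) + i \sqrt{89} \left(- \frac{1}{196}\right) = - \frac{145}{24172} - \frac{i \sqrt{89}}{196}$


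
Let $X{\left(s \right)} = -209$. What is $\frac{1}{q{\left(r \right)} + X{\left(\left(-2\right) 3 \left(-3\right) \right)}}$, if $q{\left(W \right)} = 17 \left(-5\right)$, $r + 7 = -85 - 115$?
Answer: $- \frac{1}{294} \approx -0.0034014$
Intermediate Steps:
$r = -207$ ($r = -7 - 200 = -207$)
$q{\left(W \right)} = -85$
$\frac{1}{q{\left(r \right)} + X{\left(\left(-2\right) 3 \left(-3\right) \right)}} = \frac{1}{-85 - 209} = \frac{1}{-294} = - \frac{1}{294}$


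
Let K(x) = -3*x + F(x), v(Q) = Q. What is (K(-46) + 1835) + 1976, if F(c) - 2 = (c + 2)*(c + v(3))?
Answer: 5843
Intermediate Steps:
F(c) = 2 + (2 + c)*(3 + c) (F(c) = 2 + (c + 2)*(c + 3) = 2 + (2 + c)*(3 + c))
K(x) = 8 + x**2 + 2*x (K(x) = -3*x + (8 + x**2 + 5*x) = 8 + x**2 + 2*x)
(K(-46) + 1835) + 1976 = ((8 + (-46)**2 + 2*(-46)) + 1835) + 1976 = ((8 + 2116 - 92) + 1835) + 1976 = (2032 + 1835) + 1976 = 3867 + 1976 = 5843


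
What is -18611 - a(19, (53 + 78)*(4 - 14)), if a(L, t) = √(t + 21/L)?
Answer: -18611 - I*√472511/19 ≈ -18611.0 - 36.179*I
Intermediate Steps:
-18611 - a(19, (53 + 78)*(4 - 14)) = -18611 - √((53 + 78)*(4 - 14) + 21/19) = -18611 - √(131*(-10) + 21*(1/19)) = -18611 - √(-1310 + 21/19) = -18611 - √(-24869/19) = -18611 - I*√472511/19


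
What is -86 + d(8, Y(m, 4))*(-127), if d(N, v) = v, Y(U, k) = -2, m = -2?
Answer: 168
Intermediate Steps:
-86 + d(8, Y(m, 4))*(-127) = -86 - 2*(-127) = -86 + 254 = 168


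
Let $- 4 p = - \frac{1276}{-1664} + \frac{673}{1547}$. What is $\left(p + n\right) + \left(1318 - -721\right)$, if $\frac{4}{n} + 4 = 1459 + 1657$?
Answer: $\frac{157037503411}{77028224} \approx 2038.7$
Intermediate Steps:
$p = - \frac{59497}{198016}$ ($p = - \frac{- \frac{1276}{-1664} + \frac{673}{1547}}{4} = - \frac{\left(-1276\right) \left(- \frac{1}{1664}\right) + 673 \cdot \frac{1}{1547}}{4} = - \frac{\frac{319}{416} + \frac{673}{1547}}{4} = \left(- \frac{1}{4}\right) \frac{59497}{49504} = - \frac{59497}{198016} \approx -0.30047$)
$n = \frac{1}{778}$ ($n = \frac{4}{-4 + \left(1459 + 1657\right)} = \frac{4}{-4 + 3116} = \frac{4}{3112} = 4 \cdot \frac{1}{3112} = \frac{1}{778} \approx 0.0012853$)
$\left(p + n\right) + \left(1318 - -721\right) = \left(- \frac{59497}{198016} + \frac{1}{778}\right) + \left(1318 - -721\right) = - \frac{23045325}{77028224} + \left(1318 + 721\right) = - \frac{23045325}{77028224} + 2039 = \frac{157037503411}{77028224}$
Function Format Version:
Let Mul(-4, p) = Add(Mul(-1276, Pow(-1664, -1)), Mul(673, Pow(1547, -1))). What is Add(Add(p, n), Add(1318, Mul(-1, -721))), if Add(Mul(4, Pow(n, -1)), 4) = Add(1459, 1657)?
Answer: Rational(157037503411, 77028224) ≈ 2038.7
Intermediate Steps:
p = Rational(-59497, 198016) (p = Mul(Rational(-1, 4), Add(Mul(-1276, Pow(-1664, -1)), Mul(673, Pow(1547, -1)))) = Mul(Rational(-1, 4), Add(Mul(-1276, Rational(-1, 1664)), Mul(673, Rational(1, 1547)))) = Mul(Rational(-1, 4), Add(Rational(319, 416), Rational(673, 1547))) = Mul(Rational(-1, 4), Rational(59497, 49504)) = Rational(-59497, 198016) ≈ -0.30047)
n = Rational(1, 778) (n = Mul(4, Pow(Add(-4, Add(1459, 1657)), -1)) = Mul(4, Pow(Add(-4, 3116), -1)) = Mul(4, Pow(3112, -1)) = Mul(4, Rational(1, 3112)) = Rational(1, 778) ≈ 0.0012853)
Add(Add(p, n), Add(1318, Mul(-1, -721))) = Add(Add(Rational(-59497, 198016), Rational(1, 778)), Add(1318, Mul(-1, -721))) = Add(Rational(-23045325, 77028224), Add(1318, 721)) = Add(Rational(-23045325, 77028224), 2039) = Rational(157037503411, 77028224)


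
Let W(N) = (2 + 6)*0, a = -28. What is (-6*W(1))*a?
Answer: 0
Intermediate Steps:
W(N) = 0 (W(N) = 8*0 = 0)
(-6*W(1))*a = -6*0*(-28) = 0*(-28) = 0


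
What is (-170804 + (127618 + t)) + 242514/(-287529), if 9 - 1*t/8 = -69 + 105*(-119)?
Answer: 5501115676/95843 ≈ 57397.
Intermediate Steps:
t = 100584 (t = 72 - 8*(-69 + 105*(-119)) = 72 - 8*(-69 - 12495) = 72 - 8*(-12564) = 72 + 100512 = 100584)
(-170804 + (127618 + t)) + 242514/(-287529) = (-170804 + (127618 + 100584)) + 242514/(-287529) = (-170804 + 228202) + 242514*(-1/287529) = 57398 - 80838/95843 = 5501115676/95843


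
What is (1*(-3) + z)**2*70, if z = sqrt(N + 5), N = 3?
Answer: 1190 - 840*sqrt(2) ≈ 2.0606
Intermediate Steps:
z = 2*sqrt(2) (z = sqrt(3 + 5) = sqrt(8) = 2*sqrt(2) ≈ 2.8284)
(1*(-3) + z)**2*70 = (1*(-3) + 2*sqrt(2))**2*70 = (-3 + 2*sqrt(2))**2*70 = 70*(-3 + 2*sqrt(2))**2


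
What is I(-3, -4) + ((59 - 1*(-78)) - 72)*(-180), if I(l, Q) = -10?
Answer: -11710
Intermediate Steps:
I(-3, -4) + ((59 - 1*(-78)) - 72)*(-180) = -10 + ((59 - 1*(-78)) - 72)*(-180) = -10 + ((59 + 78) - 72)*(-180) = -10 + (137 - 72)*(-180) = -10 + 65*(-180) = -10 - 11700 = -11710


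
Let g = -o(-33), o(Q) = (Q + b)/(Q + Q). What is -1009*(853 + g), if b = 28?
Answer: -56799637/66 ≈ -8.6060e+5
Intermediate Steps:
o(Q) = (28 + Q)/(2*Q) (o(Q) = (Q + 28)/(Q + Q) = (28 + Q)/((2*Q)) = (28 + Q)*(1/(2*Q)) = (28 + Q)/(2*Q))
g = -5/66 (g = -(28 - 33)/(2*(-33)) = -(-1)*(-5)/(2*33) = -1*5/66 = -5/66 ≈ -0.075758)
-1009*(853 + g) = -1009*(853 - 5/66) = -1009*56293/66 = -56799637/66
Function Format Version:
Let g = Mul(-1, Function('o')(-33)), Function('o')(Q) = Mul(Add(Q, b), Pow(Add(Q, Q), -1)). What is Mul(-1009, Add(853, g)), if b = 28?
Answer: Rational(-56799637, 66) ≈ -8.6060e+5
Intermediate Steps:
Function('o')(Q) = Mul(Rational(1, 2), Pow(Q, -1), Add(28, Q)) (Function('o')(Q) = Mul(Add(Q, 28), Pow(Add(Q, Q), -1)) = Mul(Add(28, Q), Pow(Mul(2, Q), -1)) = Mul(Add(28, Q), Mul(Rational(1, 2), Pow(Q, -1))) = Mul(Rational(1, 2), Pow(Q, -1), Add(28, Q)))
g = Rational(-5, 66) (g = Mul(-1, Mul(Rational(1, 2), Pow(-33, -1), Add(28, -33))) = Mul(-1, Mul(Rational(1, 2), Rational(-1, 33), -5)) = Mul(-1, Rational(5, 66)) = Rational(-5, 66) ≈ -0.075758)
Mul(-1009, Add(853, g)) = Mul(-1009, Add(853, Rational(-5, 66))) = Mul(-1009, Rational(56293, 66)) = Rational(-56799637, 66)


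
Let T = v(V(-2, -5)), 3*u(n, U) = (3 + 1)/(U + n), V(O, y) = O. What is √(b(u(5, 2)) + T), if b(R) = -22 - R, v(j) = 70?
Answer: 2*√5271/21 ≈ 6.9144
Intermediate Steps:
u(n, U) = 4/(3*(U + n)) (u(n, U) = ((3 + 1)/(U + n))/3 = (4/(U + n))/3 = 4/(3*(U + n)))
T = 70
√(b(u(5, 2)) + T) = √((-22 - 4/(3*(2 + 5))) + 70) = √((-22 - 4/(3*7)) + 70) = √((-22 - 1*4/21) + 70) = √((-22 - 4/21) + 70) = √(-466/21 + 70) = √(1004/21) = 2*√5271/21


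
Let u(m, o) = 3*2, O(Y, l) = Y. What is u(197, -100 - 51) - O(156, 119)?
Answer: -150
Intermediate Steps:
u(m, o) = 6
u(197, -100 - 51) - O(156, 119) = 6 - 1*156 = 6 - 156 = -150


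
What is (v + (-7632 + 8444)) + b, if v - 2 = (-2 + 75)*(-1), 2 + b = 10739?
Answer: 11478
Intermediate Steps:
b = 10737 (b = -2 + 10739 = 10737)
v = -71 (v = 2 + (-2 + 75)*(-1) = 2 + 73*(-1) = 2 - 73 = -71)
(v + (-7632 + 8444)) + b = (-71 + (-7632 + 8444)) + 10737 = (-71 + 812) + 10737 = 741 + 10737 = 11478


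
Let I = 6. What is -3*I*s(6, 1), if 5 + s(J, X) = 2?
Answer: 54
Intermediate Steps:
s(J, X) = -3 (s(J, X) = -5 + 2 = -3)
-3*I*s(6, 1) = -18*(-3) = -3*(-18) = 54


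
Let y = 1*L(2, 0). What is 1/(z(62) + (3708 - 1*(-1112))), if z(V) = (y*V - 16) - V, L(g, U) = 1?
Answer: 1/4804 ≈ 0.00020816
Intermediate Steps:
y = 1 (y = 1*1 = 1)
z(V) = -16 (z(V) = (1*V - 16) - V = (V - 16) - V = (-16 + V) - V = -16)
1/(z(62) + (3708 - 1*(-1112))) = 1/(-16 + (3708 - 1*(-1112))) = 1/(-16 + (3708 + 1112)) = 1/(-16 + 4820) = 1/4804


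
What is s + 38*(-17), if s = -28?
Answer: -674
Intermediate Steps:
s + 38*(-17) = -28 + 38*(-17) = -28 - 646 = -674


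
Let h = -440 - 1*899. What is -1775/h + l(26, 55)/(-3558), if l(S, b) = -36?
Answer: 1060609/794027 ≈ 1.3357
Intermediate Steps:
h = -1339 (h = -440 - 899 = -1339)
-1775/h + l(26, 55)/(-3558) = -1775/(-1339) - 36/(-3558) = -1775*(-1/1339) - 36*(-1/3558) = 1775/1339 + 6/593 = 1060609/794027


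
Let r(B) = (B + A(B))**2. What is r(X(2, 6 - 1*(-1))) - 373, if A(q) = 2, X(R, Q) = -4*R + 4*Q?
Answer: 111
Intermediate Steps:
r(B) = (2 + B)**2 (r(B) = (B + 2)**2 = (2 + B)**2)
r(X(2, 6 - 1*(-1))) - 373 = (2 + (-4*2 + 4*(6 - 1*(-1))))**2 - 373 = (2 + (-8 + 4*(6 + 1)))**2 - 373 = (2 + (-8 + 4*7))**2 - 373 = (2 + (-8 + 28))**2 - 373 = (2 + 20)**2 - 373 = 22**2 - 373 = 484 - 373 = 111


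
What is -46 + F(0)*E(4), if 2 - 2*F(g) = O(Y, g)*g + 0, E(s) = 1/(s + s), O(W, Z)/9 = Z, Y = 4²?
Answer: -367/8 ≈ -45.875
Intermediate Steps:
Y = 16
O(W, Z) = 9*Z
E(s) = 1/(2*s)
F(g) = 1 - 9*g²/2 (F(g) = 1 - ((9*g)*g + 0)/2 = 1 - (9*g² + 0)/2 = 1 - 9*g²/2)
-46 + F(0)*E(4) = -46 + (1 - 9/2*0²)*((½)/4) = -46 + (1 - 9/2*0)*((½)*(¼)) = -46 + (1 + 0)*(⅛) = -46 + 1*(⅛) = -46 + ⅛ = -367/8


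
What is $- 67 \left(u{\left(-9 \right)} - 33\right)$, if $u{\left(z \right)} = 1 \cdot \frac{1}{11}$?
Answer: $\frac{24254}{11} \approx 2204.9$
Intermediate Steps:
$u{\left(z \right)} = \frac{1}{11}$ ($u{\left(z \right)} = 1 \cdot \frac{1}{11} = \frac{1}{11}$)
$- 67 \left(u{\left(-9 \right)} - 33\right) = - 67 \left(\frac{1}{11} - 33\right) = \left(-67\right) \left(- \frac{362}{11}\right) = \frac{24254}{11}$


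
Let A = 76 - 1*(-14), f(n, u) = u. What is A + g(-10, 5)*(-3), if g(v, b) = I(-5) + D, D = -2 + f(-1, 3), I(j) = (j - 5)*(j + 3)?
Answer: 27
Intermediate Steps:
I(j) = (-5 + j)*(3 + j)
D = 1 (D = -2 + 3 = 1)
g(v, b) = 21 (g(v, b) = (-15 + (-5)**2 - 2*(-5)) + 1 = (-15 + 25 + 10) + 1 = 20 + 1 = 21)
A = 90 (A = 76 + 14 = 90)
A + g(-10, 5)*(-3) = 90 + 21*(-3) = 90 - 63 = 27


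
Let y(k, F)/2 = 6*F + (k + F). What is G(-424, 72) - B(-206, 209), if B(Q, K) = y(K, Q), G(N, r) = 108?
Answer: 2574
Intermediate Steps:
y(k, F) = 2*k + 14*F (y(k, F) = 2*(6*F + (k + F)) = 2*(6*F + (F + k)) = 2*(k + 7*F) = 2*k + 14*F)
B(Q, K) = 2*K + 14*Q
G(-424, 72) - B(-206, 209) = 108 - (2*209 + 14*(-206)) = 108 - (418 - 2884) = 108 - 1*(-2466) = 108 + 2466 = 2574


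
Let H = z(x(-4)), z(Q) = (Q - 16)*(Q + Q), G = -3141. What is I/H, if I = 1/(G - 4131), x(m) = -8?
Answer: -1/2792448 ≈ -3.5811e-7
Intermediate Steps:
z(Q) = 2*Q*(-16 + Q) (z(Q) = (-16 + Q)*(2*Q) = 2*Q*(-16 + Q))
H = 384 (H = 2*(-8)*(-16 - 8) = 2*(-8)*(-24) = 384)
I = -1/7272 (I = 1/(-3141 - 4131) = 1/(-7272) = -1/7272 ≈ -0.00013751)
I/H = -1/7272/384 = -1/7272*1/384 = -1/2792448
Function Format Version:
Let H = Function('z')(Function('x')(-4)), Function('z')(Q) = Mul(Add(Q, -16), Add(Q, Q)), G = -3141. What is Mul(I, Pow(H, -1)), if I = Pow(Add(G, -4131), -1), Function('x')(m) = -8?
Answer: Rational(-1, 2792448) ≈ -3.5811e-7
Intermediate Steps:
Function('z')(Q) = Mul(2, Q, Add(-16, Q)) (Function('z')(Q) = Mul(Add(-16, Q), Mul(2, Q)) = Mul(2, Q, Add(-16, Q)))
H = 384 (H = Mul(2, -8, Add(-16, -8)) = Mul(2, -8, -24) = 384)
I = Rational(-1, 7272) (I = Pow(Add(-3141, -4131), -1) = Pow(-7272, -1) = Rational(-1, 7272) ≈ -0.00013751)
Mul(I, Pow(H, -1)) = Mul(Rational(-1, 7272), Pow(384, -1)) = Mul(Rational(-1, 7272), Rational(1, 384)) = Rational(-1, 2792448)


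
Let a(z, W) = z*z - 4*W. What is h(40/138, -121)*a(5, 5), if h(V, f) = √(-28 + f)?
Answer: 5*I*√149 ≈ 61.033*I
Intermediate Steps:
a(z, W) = z² - 4*W
h(40/138, -121)*a(5, 5) = √(-28 - 121)*(5² - 4*5) = √(-149)*(25 - 20) = (I*√149)*5 = 5*I*√149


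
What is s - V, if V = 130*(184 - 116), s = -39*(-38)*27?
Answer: 31174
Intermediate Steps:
s = 40014 (s = 1482*27 = 40014)
V = 8840 (V = 130*68 = 8840)
s - V = 40014 - 1*8840 = 40014 - 8840 = 31174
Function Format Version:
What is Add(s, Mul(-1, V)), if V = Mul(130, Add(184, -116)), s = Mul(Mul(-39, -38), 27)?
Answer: 31174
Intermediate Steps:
s = 40014 (s = Mul(1482, 27) = 40014)
V = 8840 (V = Mul(130, 68) = 8840)
Add(s, Mul(-1, V)) = Add(40014, Mul(-1, 8840)) = Add(40014, -8840) = 31174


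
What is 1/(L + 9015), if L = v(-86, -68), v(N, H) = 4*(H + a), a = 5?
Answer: 1/8763 ≈ 0.00011412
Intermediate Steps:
v(N, H) = 20 + 4*H (v(N, H) = 4*(H + 5) = 4*(5 + H) = 20 + 4*H)
L = -252 (L = 20 + 4*(-68) = 20 - 272 = -252)
1/(L + 9015) = 1/(-252 + 9015) = 1/8763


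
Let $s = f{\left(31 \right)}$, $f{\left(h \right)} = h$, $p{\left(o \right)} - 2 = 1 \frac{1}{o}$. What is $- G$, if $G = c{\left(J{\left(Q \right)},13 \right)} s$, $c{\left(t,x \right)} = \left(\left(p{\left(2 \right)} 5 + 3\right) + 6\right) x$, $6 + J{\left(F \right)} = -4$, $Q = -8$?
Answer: $- \frac{17329}{2} \approx -8664.5$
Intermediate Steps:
$p{\left(o \right)} = 2 + \frac{1}{o}$ ($p{\left(o \right)} = 2 + 1 \frac{1}{o} = 2 + \frac{1}{o}$)
$J{\left(F \right)} = -10$ ($J{\left(F \right)} = -6 - 4 = -10$)
$c{\left(t,x \right)} = \frac{43 x}{2}$ ($c{\left(t,x \right)} = \left(\left(\left(2 + \frac{1}{2}\right) 5 + 3\right) + 6\right) x = \left(\left(\frac{5}{2} \cdot 5 + 3\right) + 6\right) x = \left(\left(\frac{25}{2} + 3\right) + 6\right) x = \left(\frac{31}{2} + 6\right) x = \frac{43 x}{2}$)
$s = 31$
$G = \frac{17329}{2}$ ($G = \frac{43}{2} \cdot 13 \cdot 31 = \frac{559}{2} \cdot 31 = \frac{17329}{2} \approx 8664.5$)
$- G = \left(-1\right) \frac{17329}{2} = - \frac{17329}{2}$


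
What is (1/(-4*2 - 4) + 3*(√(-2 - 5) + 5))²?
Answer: 22969/144 + 179*I*√7/2 ≈ 159.51 + 236.79*I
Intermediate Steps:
(1/(-4*2 - 4) + 3*(√(-2 - 5) + 5))² = (1/(-8 - 4) + 3*(√(-7) + 5))² = (1/(-12) + 3*(I*√7 + 5))² = (-1/12 + 3*(5 + I*√7))² = (-1/12 + (15 + 3*I*√7))² = (179/12 + 3*I*√7)²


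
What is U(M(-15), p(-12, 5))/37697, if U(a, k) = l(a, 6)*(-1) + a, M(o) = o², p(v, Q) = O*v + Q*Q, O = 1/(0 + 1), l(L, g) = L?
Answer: 0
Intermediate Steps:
O = 1 (O = 1/1 = 1)
p(v, Q) = v + Q² (p(v, Q) = 1*v + Q*Q = v + Q²)
U(a, k) = 0 (U(a, k) = a*(-1) + a = -a + a = 0)
U(M(-15), p(-12, 5))/37697 = 0/37697 = 0*(1/37697) = 0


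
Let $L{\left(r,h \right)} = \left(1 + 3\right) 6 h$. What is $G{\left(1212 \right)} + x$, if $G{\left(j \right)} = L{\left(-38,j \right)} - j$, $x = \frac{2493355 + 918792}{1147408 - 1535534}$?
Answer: $\frac{10815988229}{388126} \approx 27867.0$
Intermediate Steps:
$x = - \frac{3412147}{388126}$ ($x = \frac{3412147}{-388126} = 3412147 \left(- \frac{1}{388126}\right) = - \frac{3412147}{388126} \approx -8.7913$)
$L{\left(r,h \right)} = 24 h$ ($L{\left(r,h \right)} = 4 \cdot 6 h = 24 h$)
$G{\left(j \right)} = 23 j$ ($G{\left(j \right)} = 24 j - j = 23 j$)
$G{\left(1212 \right)} + x = 23 \cdot 1212 - \frac{3412147}{388126} = 27876 - \frac{3412147}{388126} = \frac{10815988229}{388126}$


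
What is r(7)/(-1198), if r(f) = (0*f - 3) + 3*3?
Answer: -3/599 ≈ -0.0050083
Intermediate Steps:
r(f) = 6 (r(f) = (0 - 3) + 9 = -3 + 9 = 6)
r(7)/(-1198) = 6/(-1198) = 6*(-1/1198) = -3/599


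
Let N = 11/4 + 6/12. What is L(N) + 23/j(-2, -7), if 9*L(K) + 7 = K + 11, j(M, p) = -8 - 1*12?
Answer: -31/90 ≈ -0.34444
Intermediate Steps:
j(M, p) = -20 (j(M, p) = -8 - 12 = -20)
N = 13/4 (N = 11*(1/4) + 6*(1/12) = 11/4 + 1/2 = 13/4 ≈ 3.2500)
L(K) = 4/9 + K/9 (L(K) = -7/9 + (K + 11)/9 = -7/9 + (11 + K)/9 = -7/9 + (11/9 + K/9) = 4/9 + K/9)
L(N) + 23/j(-2, -7) = (4/9 + (1/9)*(13/4)) + 23/(-20) = (4/9 + 13/36) + 23*(-1/20) = 29/36 - 23/20 = -31/90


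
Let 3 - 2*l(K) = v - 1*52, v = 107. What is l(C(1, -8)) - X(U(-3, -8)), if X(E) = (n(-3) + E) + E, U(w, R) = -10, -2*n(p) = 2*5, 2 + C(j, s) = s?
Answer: -1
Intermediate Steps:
C(j, s) = -2 + s
n(p) = -5
l(K) = -26 (l(K) = 3/2 - (107 - 1*52)/2 = 3/2 - (107 - 52)/2 = 3/2 - ½*55 = 3/2 - 55/2 = -26)
X(E) = -5 + 2*E (X(E) = (-5 + E) + E = -5 + 2*E)
l(C(1, -8)) - X(U(-3, -8)) = -26 - (-5 + 2*(-10)) = -26 - (-5 - 20) = -26 - 1*(-25) = -26 + 25 = -1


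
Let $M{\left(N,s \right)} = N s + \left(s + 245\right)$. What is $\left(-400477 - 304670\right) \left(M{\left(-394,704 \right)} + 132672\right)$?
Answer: $101368406985$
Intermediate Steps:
$M{\left(N,s \right)} = 245 + s + N s$ ($M{\left(N,s \right)} = N s + \left(245 + s\right) = 245 + s + N s$)
$\left(-400477 - 304670\right) \left(M{\left(-394,704 \right)} + 132672\right) = \left(-400477 - 304670\right) \left(\left(245 + 704 - 277376\right) + 132672\right) = - 705147 \left(\left(245 + 704 - 277376\right) + 132672\right) = - 705147 \left(-276427 + 132672\right) = \left(-705147\right) \left(-143755\right) = 101368406985$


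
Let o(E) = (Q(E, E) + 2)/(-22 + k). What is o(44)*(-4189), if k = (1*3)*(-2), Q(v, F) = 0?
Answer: 4189/14 ≈ 299.21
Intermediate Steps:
k = -6 (k = 3*(-2) = -6)
o(E) = -1/14 (o(E) = (0 + 2)/(-22 - 6) = 2/(-28) = 2*(-1/28) = -1/14)
o(44)*(-4189) = -1/14*(-4189) = 4189/14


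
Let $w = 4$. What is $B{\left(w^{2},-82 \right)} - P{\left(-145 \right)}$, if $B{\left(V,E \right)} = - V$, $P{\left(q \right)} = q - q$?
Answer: $-16$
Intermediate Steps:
$P{\left(q \right)} = 0$
$B{\left(w^{2},-82 \right)} - P{\left(-145 \right)} = - 4^{2} - 0 = \left(-1\right) 16 + 0 = -16 + 0 = -16$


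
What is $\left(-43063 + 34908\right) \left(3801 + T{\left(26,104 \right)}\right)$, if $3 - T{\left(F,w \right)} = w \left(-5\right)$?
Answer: $-35262220$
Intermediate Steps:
$T{\left(F,w \right)} = 3 + 5 w$ ($T{\left(F,w \right)} = 3 - w \left(-5\right) = 3 - - 5 w = 3 + 5 w$)
$\left(-43063 + 34908\right) \left(3801 + T{\left(26,104 \right)}\right) = \left(-43063 + 34908\right) \left(3801 + \left(3 + 5 \cdot 104\right)\right) = - 8155 \left(3801 + \left(3 + 520\right)\right) = - 8155 \left(3801 + 523\right) = \left(-8155\right) 4324 = -35262220$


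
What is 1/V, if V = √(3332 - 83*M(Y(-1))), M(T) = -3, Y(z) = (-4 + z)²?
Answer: √3581/3581 ≈ 0.016711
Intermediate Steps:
V = √3581 (V = √(3332 - 83*(-3)) = √(3332 + 249) = √3581 ≈ 59.841)
1/V = 1/(√3581) = √3581/3581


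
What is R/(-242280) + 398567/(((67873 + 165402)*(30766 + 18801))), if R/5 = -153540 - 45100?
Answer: 215382817793/52539780825 ≈ 4.0994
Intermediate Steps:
R = -993200 (R = 5*(-153540 - 45100) = 5*(-198640) = -993200)
R/(-242280) + 398567/(((67873 + 165402)*(30766 + 18801))) = -993200/(-242280) + 398567/(((67873 + 165402)*(30766 + 18801))) = -993200*(-1/242280) + 398567/((233275*49567)) = 24830/6057 + 398567/11562741925 = 24830/6057 + 398567*(1/11562741925) = 24830/6057 + 299/8674225 = 215382817793/52539780825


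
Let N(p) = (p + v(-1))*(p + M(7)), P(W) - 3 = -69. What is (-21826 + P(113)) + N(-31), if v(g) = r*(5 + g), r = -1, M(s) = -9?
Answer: -20492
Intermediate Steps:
P(W) = -66 (P(W) = 3 - 69 = -66)
v(g) = -5 - g (v(g) = -(5 + g) = -5 - g)
N(p) = (-9 + p)*(-4 + p) (N(p) = (p + (-5 - 1*(-1)))*(p - 9) = (p + (-5 + 1))*(-9 + p) = (p - 4)*(-9 + p) = (-4 + p)*(-9 + p) = (-9 + p)*(-4 + p))
(-21826 + P(113)) + N(-31) = (-21826 - 66) + (36 + (-31)² - 13*(-31)) = -21892 + (36 + 961 + 403) = -21892 + 1400 = -20492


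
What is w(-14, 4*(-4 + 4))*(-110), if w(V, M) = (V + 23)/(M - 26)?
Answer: 495/13 ≈ 38.077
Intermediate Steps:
w(V, M) = (23 + V)/(-26 + M)
w(-14, 4*(-4 + 4))*(-110) = ((23 - 14)/(-26 + 4*(-4 + 4)))*(-110) = (9/(-26 + 4*0))*(-110) = (9/(-26 + 0))*(-110) = (9/(-26))*(-110) = -1/26*9*(-110) = -9/26*(-110) = 495/13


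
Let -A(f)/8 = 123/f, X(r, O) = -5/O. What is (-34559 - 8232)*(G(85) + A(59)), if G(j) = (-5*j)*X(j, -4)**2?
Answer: 27498309629/944 ≈ 2.9130e+7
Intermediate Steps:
G(j) = -125*j/16 (G(j) = (-5*j)*(-5/(-4))**2 = (-5*j)*(-5*(-1/4))**2 = (-5*j)*(5/4)**2 = -5*j*(25/16) = -125*j/16)
A(f) = -984/f
(-34559 - 8232)*(G(85) + A(59)) = (-34559 - 8232)*(-125/16*85 - 984/59) = -42791*(-10625/16 - 984*1/59) = -42791*(-10625/16 - 984/59) = -42791*(-642619/944) = 27498309629/944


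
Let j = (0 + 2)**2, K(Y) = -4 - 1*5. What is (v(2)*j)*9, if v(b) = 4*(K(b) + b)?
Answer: -1008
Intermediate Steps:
K(Y) = -9 (K(Y) = -4 - 5 = -9)
j = 4 (j = 2**2 = 4)
v(b) = -36 + 4*b (v(b) = 4*(-9 + b) = -36 + 4*b)
(v(2)*j)*9 = ((-36 + 4*2)*4)*9 = ((-36 + 8)*4)*9 = -28*4*9 = -112*9 = -1008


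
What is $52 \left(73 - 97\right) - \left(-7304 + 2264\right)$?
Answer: $3792$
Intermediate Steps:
$52 \left(73 - 97\right) - \left(-7304 + 2264\right) = 52 \left(-24\right) - -5040 = -1248 + 5040 = 3792$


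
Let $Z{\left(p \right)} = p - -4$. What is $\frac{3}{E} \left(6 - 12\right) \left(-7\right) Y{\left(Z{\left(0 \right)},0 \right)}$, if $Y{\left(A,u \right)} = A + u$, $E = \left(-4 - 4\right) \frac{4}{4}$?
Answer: $-63$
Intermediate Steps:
$E = -8$ ($E = - 8 \cdot 4 \cdot \frac{1}{4} = \left(-8\right) 1 = -8$)
$Z{\left(p \right)} = 4 + p$ ($Z{\left(p \right)} = p + 4 = 4 + p$)
$\frac{3}{E} \left(6 - 12\right) \left(-7\right) Y{\left(Z{\left(0 \right)},0 \right)} = \frac{3}{-8} \left(6 - 12\right) \left(-7\right) \left(\left(4 + 0\right) + 0\right) = 3 \left(- \frac{1}{8}\right) \left(6 - 12\right) \left(-7\right) \left(4 + 0\right) = \left(- \frac{3}{8}\right) \left(-6\right) \left(-7\right) 4 = \frac{9}{4} \left(-7\right) 4 = \left(- \frac{63}{4}\right) 4 = -63$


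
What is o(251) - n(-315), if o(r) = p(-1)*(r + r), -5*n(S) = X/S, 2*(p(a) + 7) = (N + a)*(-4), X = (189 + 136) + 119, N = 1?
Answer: -1844998/525 ≈ -3514.3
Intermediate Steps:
X = 444 (X = 325 + 119 = 444)
p(a) = -9 - 2*a (p(a) = -7 + ((1 + a)*(-4))/2 = -7 + (-4 - 4*a)/2 = -7 + (-2 - 2*a) = -9 - 2*a)
n(S) = -444/(5*S)
o(r) = -14*r (o(r) = (-9 - 2*(-1))*(r + r) = (-9 + 2)*(2*r) = -14*r)
o(251) - n(-315) = -14*251 - (-444)/(5*(-315)) = -3514 - (-444)*(-1)/(5*315) = -3514 - 1*148/525 = -3514 - 148/525 = -1844998/525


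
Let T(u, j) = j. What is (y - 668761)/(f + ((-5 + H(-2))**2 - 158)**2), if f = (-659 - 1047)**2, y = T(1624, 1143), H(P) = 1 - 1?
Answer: -667618/2928125 ≈ -0.22800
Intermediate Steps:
H(P) = 0
y = 1143
f = 2910436 (f = (-1706)**2 = 2910436)
(y - 668761)/(f + ((-5 + H(-2))**2 - 158)**2) = (1143 - 668761)/(2910436 + ((-5 + 0)**2 - 158)**2) = -667618/(2910436 + ((-5)**2 - 158)**2) = -667618/(2910436 + (25 - 158)**2) = -667618/(2910436 + (-133)**2) = -667618/(2910436 + 17689) = -667618/2928125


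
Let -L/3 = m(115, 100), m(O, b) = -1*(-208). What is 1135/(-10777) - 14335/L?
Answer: 11829235/517296 ≈ 22.867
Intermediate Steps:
m(O, b) = 208
L = -624 (L = -3*208 = -624)
1135/(-10777) - 14335/L = 1135/(-10777) - 14335/(-624) = 1135*(-1/10777) - 14335*(-1/624) = -1135/10777 + 14335/624 = 11829235/517296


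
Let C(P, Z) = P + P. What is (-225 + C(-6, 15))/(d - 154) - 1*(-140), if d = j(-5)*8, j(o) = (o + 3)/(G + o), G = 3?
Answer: 20677/146 ≈ 141.62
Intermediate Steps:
j(o) = 1 (j(o) = (o + 3)/(3 + o) = (3 + o)/(3 + o) = 1)
C(P, Z) = 2*P
d = 8 (d = 1*8 = 8)
(-225 + C(-6, 15))/(d - 154) - 1*(-140) = (-225 + 2*(-6))/(8 - 154) - 1*(-140) = (-225 - 12)/(-146) + 140 = -237*(-1/146) + 140 = 237/146 + 140 = 20677/146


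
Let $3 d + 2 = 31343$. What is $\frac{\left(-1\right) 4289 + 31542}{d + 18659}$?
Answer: $\frac{27253}{29106} \approx 0.93634$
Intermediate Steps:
$d = 10447$ ($d = - \frac{2}{3} + \frac{1}{3} \cdot 31343 = - \frac{2}{3} + \frac{31343}{3} = 10447$)
$\frac{\left(-1\right) 4289 + 31542}{d + 18659} = \frac{\left(-1\right) 4289 + 31542}{10447 + 18659} = \frac{-4289 + 31542}{29106} = 27253 \cdot \frac{1}{29106} = \frac{27253}{29106}$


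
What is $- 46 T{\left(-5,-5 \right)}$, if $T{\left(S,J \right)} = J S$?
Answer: $-1150$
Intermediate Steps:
$- 46 T{\left(-5,-5 \right)} = - 46 \left(\left(-5\right) \left(-5\right)\right) = \left(-46\right) 25 = -1150$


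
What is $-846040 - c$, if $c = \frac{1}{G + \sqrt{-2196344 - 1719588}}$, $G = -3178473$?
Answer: $- \frac{8547283678179133967}{10102694527661} + \frac{2 i \sqrt{978983}}{10102694527661} \approx -8.4604 \cdot 10^{5} + 1.9588 \cdot 10^{-10} i$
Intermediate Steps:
$c = \frac{1}{-3178473 + 2 i \sqrt{978983}}$ ($c = \frac{1}{-3178473 + \sqrt{-2196344 - 1719588}} = \frac{1}{-3178473 + \sqrt{-3915932}} = \frac{1}{-3178473 + 2 i \sqrt{978983}} \approx -3.1462 \cdot 10^{-7} - 1.96 \cdot 10^{-10} i$)
$-846040 - c = -846040 - \left(- \frac{3178473}{10102694527661} - \frac{2 i \sqrt{978983}}{10102694527661}\right) = -846040 + \left(\frac{3178473}{10102694527661} + \frac{2 i \sqrt{978983}}{10102694527661}\right) = - \frac{8547283678179133967}{10102694527661} + \frac{2 i \sqrt{978983}}{10102694527661}$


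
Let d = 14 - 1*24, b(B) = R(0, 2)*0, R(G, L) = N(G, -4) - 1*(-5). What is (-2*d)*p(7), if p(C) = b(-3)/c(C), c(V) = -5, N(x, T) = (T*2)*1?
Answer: 0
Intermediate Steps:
N(x, T) = 2*T (N(x, T) = (2*T)*1 = 2*T)
R(G, L) = -3 (R(G, L) = 2*(-4) - 1*(-5) = -8 + 5 = -3)
b(B) = 0 (b(B) = -3*0 = 0)
d = -10 (d = 14 - 24 = -10)
p(C) = 0 (p(C) = 0/(-5) = 0*(-⅕) = 0)
(-2*d)*p(7) = -2*(-10)*0 = 20*0 = 0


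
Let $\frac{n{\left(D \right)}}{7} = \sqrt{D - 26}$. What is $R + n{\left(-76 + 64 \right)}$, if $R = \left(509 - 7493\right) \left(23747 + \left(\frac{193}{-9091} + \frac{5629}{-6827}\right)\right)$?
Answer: $- \frac{10292931342180936}{62064257} + 7 i \sqrt{38} \approx -1.6584 \cdot 10^{8} + 43.151 i$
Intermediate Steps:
$n{\left(D \right)} = 7 \sqrt{-26 + D}$ ($n{\left(D \right)} = 7 \sqrt{D - 26} = 7 \sqrt{-26 + D}$)
$R = - \frac{10292931342180936}{62064257}$ ($R = - 6984 \left(23747 + \left(193 \left(- \frac{1}{9091}\right) + 5629 \left(- \frac{1}{6827}\right)\right)\right) = - 6984 \left(23747 - \frac{52490850}{62064257}\right) = \left(-6984\right) \frac{1473787420129}{62064257} = - \frac{10292931342180936}{62064257} \approx -1.6584 \cdot 10^{8}$)
$R + n{\left(-76 + 64 \right)} = - \frac{10292931342180936}{62064257} + 7 \sqrt{-26 + \left(-76 + 64\right)} = - \frac{10292931342180936}{62064257} + 7 \sqrt{-26 - 12} = - \frac{10292931342180936}{62064257} + 7 \sqrt{-38} = - \frac{10292931342180936}{62064257} + 7 i \sqrt{38}$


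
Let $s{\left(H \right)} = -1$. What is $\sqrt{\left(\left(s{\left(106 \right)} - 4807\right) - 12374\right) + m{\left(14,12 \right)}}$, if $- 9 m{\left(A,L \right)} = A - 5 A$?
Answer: $\frac{i \sqrt{154582}}{3} \approx 131.06 i$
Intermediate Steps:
$m{\left(A,L \right)} = \frac{4 A}{9}$ ($m{\left(A,L \right)} = - \frac{A - 5 A}{9} = - \frac{\left(-4\right) A}{9} = \frac{4 A}{9}$)
$\sqrt{\left(\left(s{\left(106 \right)} - 4807\right) - 12374\right) + m{\left(14,12 \right)}} = \sqrt{\left(\left(-1 - 4807\right) - 12374\right) + \frac{4}{9} \cdot 14} = \sqrt{\left(-4808 - 12374\right) + \frac{56}{9}} = \sqrt{-17182 + \frac{56}{9}} = \sqrt{- \frac{154582}{9}} = \frac{i \sqrt{154582}}{3}$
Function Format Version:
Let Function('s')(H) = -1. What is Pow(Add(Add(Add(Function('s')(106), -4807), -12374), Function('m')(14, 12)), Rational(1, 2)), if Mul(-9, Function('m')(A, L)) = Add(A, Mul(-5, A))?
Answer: Mul(Rational(1, 3), I, Pow(154582, Rational(1, 2))) ≈ Mul(131.06, I)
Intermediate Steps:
Function('m')(A, L) = Mul(Rational(4, 9), A) (Function('m')(A, L) = Mul(Rational(-1, 9), Add(A, Mul(-5, A))) = Mul(Rational(-1, 9), Mul(-4, A)) = Mul(Rational(4, 9), A))
Pow(Add(Add(Add(Function('s')(106), -4807), -12374), Function('m')(14, 12)), Rational(1, 2)) = Pow(Add(Add(Add(-1, -4807), -12374), Mul(Rational(4, 9), 14)), Rational(1, 2)) = Pow(Add(Add(-4808, -12374), Rational(56, 9)), Rational(1, 2)) = Pow(Add(-17182, Rational(56, 9)), Rational(1, 2)) = Pow(Rational(-154582, 9), Rational(1, 2)) = Mul(Rational(1, 3), I, Pow(154582, Rational(1, 2)))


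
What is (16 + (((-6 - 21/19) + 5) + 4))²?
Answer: 115600/361 ≈ 320.22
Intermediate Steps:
(16 + (((-6 - 21/19) + 5) + 4))² = (16 + ((-135/19 + 5) + 4))² = (16 + (-40/19 + 4))² = (16 + 36/19)² = (340/19)² = 115600/361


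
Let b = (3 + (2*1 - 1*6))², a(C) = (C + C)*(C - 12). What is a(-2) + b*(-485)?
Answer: -429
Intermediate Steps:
a(C) = 2*C*(-12 + C) (a(C) = (2*C)*(-12 + C) = 2*C*(-12 + C))
b = 1 (b = (3 + (2 - 6))² = (3 - 4)² = (-1)² = 1)
a(-2) + b*(-485) = 2*(-2)*(-12 - 2) + 1*(-485) = 2*(-2)*(-14) - 485 = 56 - 485 = -429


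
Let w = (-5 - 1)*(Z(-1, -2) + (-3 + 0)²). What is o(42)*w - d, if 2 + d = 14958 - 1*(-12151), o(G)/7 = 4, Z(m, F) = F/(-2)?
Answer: -28787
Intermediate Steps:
Z(m, F) = -F/2 (Z(m, F) = F*(-½) = -F/2)
o(G) = 28 (o(G) = 7*4 = 28)
d = 27107 (d = -2 + (14958 - 1*(-12151)) = -2 + (14958 + 12151) = -2 + 27109 = 27107)
w = -60 (w = (-5 - 1)*(-½*(-2) + (-3 + 0)²) = -6*(1 + (-3)²) = -6*(1 + 9) = -6*10 = -60)
o(42)*w - d = 28*(-60) - 1*27107 = -1680 - 27107 = -28787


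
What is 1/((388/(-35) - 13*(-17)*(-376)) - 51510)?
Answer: -35/4711598 ≈ -7.4285e-6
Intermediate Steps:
1/((388/(-35) - 13*(-17)*(-376)) - 51510) = 1/((388*(-1/35) + 221*(-376)) - 51510) = 1/((-388/35 - 83096) - 51510) = 1/(-2908748/35 - 51510) = 1/(-4711598/35) = -35/4711598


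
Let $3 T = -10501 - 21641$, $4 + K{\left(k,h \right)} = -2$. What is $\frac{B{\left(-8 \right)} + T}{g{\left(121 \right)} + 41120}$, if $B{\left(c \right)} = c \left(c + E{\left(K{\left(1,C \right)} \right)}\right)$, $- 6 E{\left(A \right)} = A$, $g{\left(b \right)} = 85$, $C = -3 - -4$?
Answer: $- \frac{10658}{41205} \approx -0.25866$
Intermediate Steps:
$C = 1$ ($C = -3 + 4 = 1$)
$K{\left(k,h \right)} = -6$ ($K{\left(k,h \right)} = -4 - 2 = -6$)
$E{\left(A \right)} = - \frac{A}{6}$
$T = -10714$ ($T = \frac{-10501 - 21641}{3} = \frac{1}{3} \left(-32142\right) = -10714$)
$B{\left(c \right)} = c \left(1 + c\right)$ ($B{\left(c \right)} = c \left(c - -1\right) = c \left(c + 1\right) = c \left(1 + c\right)$)
$\frac{B{\left(-8 \right)} + T}{g{\left(121 \right)} + 41120} = \frac{- 8 \left(1 - 8\right) - 10714}{85 + 41120} = \frac{\left(-8\right) \left(-7\right) - 10714}{41205} = \left(56 - 10714\right) \frac{1}{41205} = \left(-10658\right) \frac{1}{41205} = - \frac{10658}{41205}$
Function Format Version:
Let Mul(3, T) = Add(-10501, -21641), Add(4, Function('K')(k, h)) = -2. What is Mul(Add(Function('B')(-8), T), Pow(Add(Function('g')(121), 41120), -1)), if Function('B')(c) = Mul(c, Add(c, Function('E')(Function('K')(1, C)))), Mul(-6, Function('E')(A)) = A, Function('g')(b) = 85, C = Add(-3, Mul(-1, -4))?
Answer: Rational(-10658, 41205) ≈ -0.25866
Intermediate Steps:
C = 1 (C = Add(-3, 4) = 1)
Function('K')(k, h) = -6 (Function('K')(k, h) = Add(-4, -2) = -6)
Function('E')(A) = Mul(Rational(-1, 6), A)
T = -10714 (T = Mul(Rational(1, 3), Add(-10501, -21641)) = Mul(Rational(1, 3), -32142) = -10714)
Function('B')(c) = Mul(c, Add(1, c)) (Function('B')(c) = Mul(c, Add(c, Mul(Rational(-1, 6), -6))) = Mul(c, Add(c, 1)) = Mul(c, Add(1, c)))
Mul(Add(Function('B')(-8), T), Pow(Add(Function('g')(121), 41120), -1)) = Mul(Add(Mul(-8, Add(1, -8)), -10714), Pow(Add(85, 41120), -1)) = Mul(Add(Mul(-8, -7), -10714), Pow(41205, -1)) = Mul(Add(56, -10714), Rational(1, 41205)) = Mul(-10658, Rational(1, 41205)) = Rational(-10658, 41205)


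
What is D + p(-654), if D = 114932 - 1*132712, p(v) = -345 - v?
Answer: -17471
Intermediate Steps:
D = -17780 (D = 114932 - 132712 = -17780)
D + p(-654) = -17780 + (-345 - 1*(-654)) = -17780 + (-345 + 654) = -17780 + 309 = -17471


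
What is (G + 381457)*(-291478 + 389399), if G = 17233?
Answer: 39040123490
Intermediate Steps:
(G + 381457)*(-291478 + 389399) = (17233 + 381457)*(-291478 + 389399) = 398690*97921 = 39040123490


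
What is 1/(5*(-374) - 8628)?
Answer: -1/10498 ≈ -9.5256e-5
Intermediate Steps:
1/(5*(-374) - 8628) = 1/(-1870 - 8628) = 1/(-10498) = -1/10498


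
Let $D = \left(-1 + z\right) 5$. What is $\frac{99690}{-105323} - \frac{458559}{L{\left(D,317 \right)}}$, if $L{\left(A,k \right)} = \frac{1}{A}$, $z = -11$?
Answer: $\frac{2897808473730}{105323} \approx 2.7514 \cdot 10^{7}$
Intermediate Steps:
$D = -60$ ($D = \left(-1 - 11\right) 5 = \left(-12\right) 5 = -60$)
$\frac{99690}{-105323} - \frac{458559}{L{\left(D,317 \right)}} = \frac{99690}{-105323} - \frac{458559}{\frac{1}{-60}} = 99690 \left(- \frac{1}{105323}\right) - \frac{458559}{- \frac{1}{60}} = - \frac{99690}{105323} - -27513540 = - \frac{99690}{105323} + 27513540 = \frac{2897808473730}{105323}$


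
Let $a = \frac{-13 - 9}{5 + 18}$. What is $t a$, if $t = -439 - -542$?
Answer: $- \frac{2266}{23} \approx -98.522$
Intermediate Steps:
$t = 103$ ($t = -439 + 542 = 103$)
$a = - \frac{22}{23} \approx -0.95652$
$t a = 103 \left(- \frac{22}{23}\right) = - \frac{2266}{23}$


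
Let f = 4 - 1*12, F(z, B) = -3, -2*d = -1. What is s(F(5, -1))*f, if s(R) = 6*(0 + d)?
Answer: -24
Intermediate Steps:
d = 1/2 (d = -1/2*(-1) = 1/2 ≈ 0.50000)
s(R) = 3 (s(R) = 6*(0 + 1/2) = 6*(1/2) = 3)
f = -8 (f = 4 - 12 = -8)
s(F(5, -1))*f = 3*(-8) = -24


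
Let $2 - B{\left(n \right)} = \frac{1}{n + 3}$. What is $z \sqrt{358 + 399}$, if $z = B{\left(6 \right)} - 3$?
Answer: $- \frac{10 \sqrt{757}}{9} \approx -30.571$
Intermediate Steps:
$B{\left(n \right)} = 2 - \frac{1}{3 + n}$ ($B{\left(n \right)} = 2 - \frac{1}{n + 3} = 2 - \frac{1}{3 + n}$)
$z = - \frac{10}{9}$ ($z = \frac{5 + 2 \cdot 6}{3 + 6} - 3 = \frac{5 + 12}{9} - 3 = \frac{1}{9} \cdot 17 - 3 = \frac{17}{9} - 3 = - \frac{10}{9} \approx -1.1111$)
$z \sqrt{358 + 399} = - \frac{10 \sqrt{358 + 399}}{9} = - \frac{10 \sqrt{757}}{9}$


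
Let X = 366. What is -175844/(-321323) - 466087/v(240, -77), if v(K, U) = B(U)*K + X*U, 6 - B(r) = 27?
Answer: 155606362469/10674992706 ≈ 14.577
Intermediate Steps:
B(r) = -21 (B(r) = 6 - 1*27 = 6 - 27 = -21)
v(K, U) = -21*K + 366*U
-175844/(-321323) - 466087/v(240, -77) = -175844/(-321323) - 466087/(-21*240 + 366*(-77)) = -175844*(-1/321323) - 466087/(-5040 - 28182) = 175844/321323 - 466087/(-33222) = 175844/321323 - 466087*(-1/33222) = 175844/321323 + 466087/33222 = 155606362469/10674992706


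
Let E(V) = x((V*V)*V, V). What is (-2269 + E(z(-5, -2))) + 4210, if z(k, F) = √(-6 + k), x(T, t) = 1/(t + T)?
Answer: 1941 + I*√11/110 ≈ 1941.0 + 0.030151*I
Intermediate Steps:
x(T, t) = 1/(T + t)
E(V) = 1/(V + V³) (E(V) = 1/((V*V)*V + V) = 1/(V²*V + V) = 1/(V³ + V) = 1/(V + V³))
(-2269 + E(z(-5, -2))) + 4210 = (-2269 + 1/(√(-6 - 5) + (√(-6 - 5))³)) + 4210 = (-2269 + 1/(√(-11) + (√(-11))³)) + 4210 = (-2269 + 1/(I*√11 + (I*√11)³)) + 4210 = (-2269 + 1/(I*√11 - 11*I*√11)) + 4210 = (-2269 + 1/(-10*I*√11)) + 4210 = (-2269 + I*√11/110) + 4210 = 1941 + I*√11/110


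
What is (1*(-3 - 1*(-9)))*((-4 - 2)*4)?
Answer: -144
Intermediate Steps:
(1*(-3 - 1*(-9)))*((-4 - 2)*4) = (1*(-3 + 9))*(-6*4) = (1*6)*(-24) = 6*(-24) = -144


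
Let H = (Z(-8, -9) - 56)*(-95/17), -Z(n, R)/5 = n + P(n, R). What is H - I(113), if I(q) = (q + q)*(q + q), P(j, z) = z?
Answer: -871047/17 ≈ -51238.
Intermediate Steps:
Z(n, R) = -5*R - 5*n (Z(n, R) = -5*(n + R) = -5*(R + n) = -5*R - 5*n)
I(q) = 4*q² (I(q) = (2*q)*(2*q) = 4*q²)
H = -2755/17 (H = ((-5*(-9) - 5*(-8)) - 56)*(-95/17) = ((45 + 40) - 56)*(-95*1/17) = (85 - 56)*(-95/17) = 29*(-95/17) = -2755/17 ≈ -162.06)
H - I(113) = -2755/17 - 4*113² = -2755/17 - 4*12769 = -2755/17 - 1*51076 = -2755/17 - 51076 = -871047/17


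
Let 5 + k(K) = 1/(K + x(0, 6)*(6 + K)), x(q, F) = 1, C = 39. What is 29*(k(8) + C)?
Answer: 21721/22 ≈ 987.32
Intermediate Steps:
k(K) = -5 + 1/(6 + 2*K) (k(K) = -5 + 1/(K + 1*(6 + K)) = -5 + 1/(K + (6 + K)) = -5 + 1/(6 + 2*K))
29*(k(8) + C) = 29*((-29 - 10*8)/(2*(3 + 8)) + 39) = 29*((½)*(-29 - 80)/11 + 39) = 29*((½)*(1/11)*(-109) + 39) = 29*(-109/22 + 39) = 29*(749/22) = 21721/22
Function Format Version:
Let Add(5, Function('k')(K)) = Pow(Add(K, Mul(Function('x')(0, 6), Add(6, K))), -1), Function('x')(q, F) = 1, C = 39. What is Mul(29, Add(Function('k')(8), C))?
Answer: Rational(21721, 22) ≈ 987.32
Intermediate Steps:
Function('k')(K) = Add(-5, Pow(Add(6, Mul(2, K)), -1)) (Function('k')(K) = Add(-5, Pow(Add(K, Mul(1, Add(6, K))), -1)) = Add(-5, Pow(Add(K, Add(6, K)), -1)) = Add(-5, Pow(Add(6, Mul(2, K)), -1)))
Mul(29, Add(Function('k')(8), C)) = Mul(29, Add(Mul(Rational(1, 2), Pow(Add(3, 8), -1), Add(-29, Mul(-10, 8))), 39)) = Mul(29, Add(Mul(Rational(1, 2), Pow(11, -1), Add(-29, -80)), 39)) = Mul(29, Add(Mul(Rational(1, 2), Rational(1, 11), -109), 39)) = Mul(29, Add(Rational(-109, 22), 39)) = Mul(29, Rational(749, 22)) = Rational(21721, 22)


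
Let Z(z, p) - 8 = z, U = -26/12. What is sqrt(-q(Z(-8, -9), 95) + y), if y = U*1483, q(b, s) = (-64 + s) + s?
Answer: I*sqrt(120210)/6 ≈ 57.786*I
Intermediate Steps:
U = -13/6 (U = -26*1/12 = -13/6 ≈ -2.1667)
Z(z, p) = 8 + z
q(b, s) = -64 + 2*s
y = -19279/6 (y = -13/6*1483 = -19279/6 ≈ -3213.2)
sqrt(-q(Z(-8, -9), 95) + y) = sqrt(-(-64 + 2*95) - 19279/6) = sqrt(-(-64 + 190) - 19279/6) = sqrt(-1*126 - 19279/6) = sqrt(-126 - 19279/6) = sqrt(-20035/6) = I*sqrt(120210)/6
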